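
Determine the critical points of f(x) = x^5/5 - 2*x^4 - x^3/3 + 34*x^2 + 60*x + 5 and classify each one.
f'(x) = x^4 - 8*x^3 - x^2 + 68*x + 60

Solve f'(x) = 0:
  Factor: x^4 - 8*x^3 - x^2 + 68*x + 60 = (x - 6)*(x - 5)*(x + 1)*(x + 2) = 0.
  ⇒ x = -2, -1, 5, 6

f''(x) = 4*x^3 - 24*x^2 - 2*x + 68
Second-derivative test at each critical point:
  f''(-2) = -56 < 0 → local maximum
  f''(-1) = 42 > 0 → local minimum
  f''(5) = -42 < 0 → local maximum
  f''(6) = 56 > 0 → local minimum

Critical points: x = -2 (local maximum); x = -1 (local minimum); x = 5 (local maximum); x = 6 (local minimum)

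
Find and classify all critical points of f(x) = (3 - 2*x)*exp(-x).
f'(x) = (2*x - 5)*exp(-x)

Solve f'(x) = 0:
  f'(x) = (2*x - 5)·exp(-x) and exp(-x) > 0 for every x, so f'(x) = 0 ⇔ 2*x - 5 = 0.
  2*x - 5 = 0.
  ⇒ x = 5/2

f''(x) = (7 - 2*x)*exp(-x)
Second-derivative test at each critical point:
  f''(5/2) = 0.1642 > 0 → local minimum

Critical points: x = 5/2 (local minimum)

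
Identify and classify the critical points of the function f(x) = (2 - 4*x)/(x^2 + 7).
f'(x) = 4*(x^2 - x - 7)/(x^4 + 14*x^2 + 49)

Solve f'(x) = 0:
  f'(x) = 4*(x^2 - x - 7)/(x^2 + 7)^2; the denominator is positive wherever f is defined, so f'(x) = 0 ⇔ 4*x^2 - 4*x - 28 = 0.
  Factor: 4*x^2 - 4*x - 28 = 4*(x^2 - x - 7); x^2 - x - 7 = 0 has no rational roots; quadratic formula: x = (1 ± √29)/2.
  ⇒ x = 1/2 - sqrt(29)/2 ≈ -2.1926, 1/2 + sqrt(29)/2 ≈ 3.1926

f''(x) = 4*(4*x^2*(1 - 2*x) + (6*x - 1)*(x^2 + 7))/(x^2 + 7)^3
Second-derivative test at each critical point:
  f''(-2.1926) = -0.1545 < 0 → local maximum
  f''(3.1926) = 0.0729 > 0 → local minimum

Critical points: x = 1/2 - sqrt(29)/2 ≈ -2.1926 (local maximum); x = 1/2 + sqrt(29)/2 ≈ 3.1926 (local minimum)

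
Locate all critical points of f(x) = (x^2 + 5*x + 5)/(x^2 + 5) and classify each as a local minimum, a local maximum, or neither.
f'(x) = 5*(5 - x^2)/(x^4 + 10*x^2 + 25)

Solve f'(x) = 0:
  f'(x) = -5*(x^2 - 5)/(x^2 + 5)^2; the denominator is positive wherever f is defined, so f'(x) = 0 ⇔ 25 - 5*x^2 = 0.
  Factor: 25 - 5*x^2 = -5*(x^2 - 5); x^2 - 5 = 0 has no rational roots; quadratic formula: x = (0 ± √20)/2.
  ⇒ x = -sqrt(5) ≈ -2.2361, sqrt(5) ≈ 2.2361

f''(x) = 10*x*(x^2 - 15)/(x^6 + 15*x^4 + 75*x^2 + 125)
Second-derivative test at each critical point:
  f''(-2.2361) = 0.2236 > 0 → local minimum
  f''(2.2361) = -0.2236 < 0 → local maximum

Critical points: x = -sqrt(5) ≈ -2.2361 (local minimum); x = sqrt(5) ≈ 2.2361 (local maximum)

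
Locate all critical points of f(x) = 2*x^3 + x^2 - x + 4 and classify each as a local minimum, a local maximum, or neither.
f'(x) = 6*x^2 + 2*x - 1

Solve f'(x) = 0:
  6*x^2 + 2*x - 1 = 0 has no rational roots; quadratic formula: x = (-2 ± √28)/12.
  ⇒ x = -sqrt(7)/6 - 1/6 ≈ -0.6076, -1/6 + sqrt(7)/6 ≈ 0.2743

f''(x) = 12*x + 2
Second-derivative test at each critical point:
  f''(-0.6076) = -5.2915 < 0 → local maximum
  f''(0.2743) = 5.2915 > 0 → local minimum

Critical points: x = -sqrt(7)/6 - 1/6 ≈ -0.6076 (local maximum); x = -1/6 + sqrt(7)/6 ≈ 0.2743 (local minimum)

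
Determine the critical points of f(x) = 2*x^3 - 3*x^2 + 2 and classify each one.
f'(x) = 6*x*(x - 1)

Solve f'(x) = 0:
  Factor: 6*x^2 - 6*x = 6*x*(x - 1) = 0.
  ⇒ x = 0, 1

f''(x) = 12*x - 6
Second-derivative test at each critical point:
  f''(0) = -6 < 0 → local maximum
  f''(1) = 6 > 0 → local minimum

Critical points: x = 0 (local maximum); x = 1 (local minimum)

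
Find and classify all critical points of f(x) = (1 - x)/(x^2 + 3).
f'(x) = (-x^2 + 2*x*(x - 1) - 3)/(x^2 + 3)^2

Solve f'(x) = 0:
  f'(x) = (x - 3)*(x + 1)/(x^2 + 3)^2; the denominator is positive wherever f is defined, so f'(x) = 0 ⇔ x^2 - 2*x - 3 = 0.
  Factor: x^2 - 2*x - 3 = (x - 3)*(x + 1) = 0.
  ⇒ x = -1, 3

f''(x) = 2*(4*x^2*(1 - x) + (3*x - 1)*(x^2 + 3))/(x^2 + 3)^3
Second-derivative test at each critical point:
  f''(-1) = -1/4 < 0 → local maximum
  f''(3) = 1/36 > 0 → local minimum

Critical points: x = -1 (local maximum); x = 3 (local minimum)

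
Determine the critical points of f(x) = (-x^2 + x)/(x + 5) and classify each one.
f'(x) = (-x^2 - 10*x + 5)/(x^2 + 10*x + 25)

Solve f'(x) = 0:
  f'(x) = -(x^2 + 10*x - 5)/(x + 5)^2; the denominator is positive wherever f is defined, so f'(x) = 0 ⇔ -x^2 - 10*x + 5 = 0.
  x^2 + 10*x - 5 = 0 has no rational roots; quadratic formula: x = (-10 ± √120)/2.
  ⇒ x = -sqrt(30) - 5 ≈ -10.4772, -5 + sqrt(30) ≈ 0.4772

f''(x) = -60/(x^3 + 15*x^2 + 75*x + 125)
Second-derivative test at each critical point:
  f''(-10.4772) = 0.3651 > 0 → local minimum
  f''(0.4772) = -0.3651 < 0 → local maximum

Critical points: x = -sqrt(30) - 5 ≈ -10.4772 (local minimum); x = -5 + sqrt(30) ≈ 0.4772 (local maximum)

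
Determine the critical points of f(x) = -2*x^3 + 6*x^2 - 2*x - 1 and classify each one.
f'(x) = -6*x^2 + 12*x - 2

Solve f'(x) = 0:
  Factor: -6*x^2 + 12*x - 2 = -2*(3*x^2 - 6*x + 1); 3*x^2 - 6*x + 1 = 0 has no rational roots; quadratic formula: x = (6 ± √24)/6.
  ⇒ x = 1 - sqrt(6)/3 ≈ 0.1835, sqrt(6)/3 + 1 ≈ 1.8165

f''(x) = 12 - 12*x
Second-derivative test at each critical point:
  f''(0.1835) = 9.7980 > 0 → local minimum
  f''(1.8165) = -9.7980 < 0 → local maximum

Critical points: x = 1 - sqrt(6)/3 ≈ 0.1835 (local minimum); x = sqrt(6)/3 + 1 ≈ 1.8165 (local maximum)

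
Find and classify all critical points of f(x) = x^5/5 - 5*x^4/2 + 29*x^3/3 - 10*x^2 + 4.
f'(x) = x*(x^3 - 10*x^2 + 29*x - 20)

Solve f'(x) = 0:
  Factor: x^4 - 10*x^3 + 29*x^2 - 20*x = x*(x - 5)*(x - 4)*(x - 1) = 0.
  ⇒ x = 0, 1, 4, 5

f''(x) = 4*x^3 - 30*x^2 + 58*x - 20
Second-derivative test at each critical point:
  f''(0) = -20 < 0 → local maximum
  f''(1) = 12 > 0 → local minimum
  f''(4) = -12 < 0 → local maximum
  f''(5) = 20 > 0 → local minimum

Critical points: x = 0 (local maximum); x = 1 (local minimum); x = 4 (local maximum); x = 5 (local minimum)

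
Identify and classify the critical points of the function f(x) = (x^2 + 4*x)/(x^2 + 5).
f'(x) = 2*(-2*x^2 + 5*x + 10)/(x^4 + 10*x^2 + 25)

Solve f'(x) = 0:
  f'(x) = -2*(2*x^2 - 5*x - 10)/(x^2 + 5)^2; the denominator is positive wherever f is defined, so f'(x) = 0 ⇔ -4*x^2 + 10*x + 20 = 0.
  Factor: -4*x^2 + 10*x + 20 = -2*(2*x^2 - 5*x - 10); 2*x^2 - 5*x - 10 = 0 has no rational roots; quadratic formula: x = (5 ± √105)/4.
  ⇒ x = 5/4 - sqrt(105)/4 ≈ -1.3117, 5/4 + sqrt(105)/4 ≈ 3.8117

f''(x) = 2*(4*x^3 - 15*x^2 - 60*x + 25)/(x^6 + 15*x^4 + 75*x^2 + 125)
Second-derivative test at each critical point:
  f''(-1.3117) = 0.4537 > 0 → local minimum
  f''(3.8117) = -0.0537 < 0 → local maximum

Critical points: x = 5/4 - sqrt(105)/4 ≈ -1.3117 (local minimum); x = 5/4 + sqrt(105)/4 ≈ 3.8117 (local maximum)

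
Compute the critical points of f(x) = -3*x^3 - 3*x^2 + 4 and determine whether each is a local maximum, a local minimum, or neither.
f'(x) = 3*x*(-3*x - 2)

Solve f'(x) = 0:
  Factor: -9*x^2 - 6*x = -3*x*(3*x + 2) = 0.
  ⇒ x = -2/3, 0

f''(x) = -18*x - 6
Second-derivative test at each critical point:
  f''(-2/3) = 6 > 0 → local minimum
  f''(0) = -6 < 0 → local maximum

Critical points: x = -2/3 (local minimum); x = 0 (local maximum)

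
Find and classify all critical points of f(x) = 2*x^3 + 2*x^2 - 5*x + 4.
f'(x) = 6*x^2 + 4*x - 5

Solve f'(x) = 0:
  6*x^2 + 4*x - 5 = 0 has no rational roots; quadratic formula: x = (-4 ± √136)/12.
  ⇒ x = -sqrt(34)/6 - 1/3 ≈ -1.3052, -1/3 + sqrt(34)/6 ≈ 0.6385

f''(x) = 12*x + 4
Second-derivative test at each critical point:
  f''(-1.3052) = -11.6619 < 0 → local maximum
  f''(0.6385) = 11.6619 > 0 → local minimum

Critical points: x = -sqrt(34)/6 - 1/3 ≈ -1.3052 (local maximum); x = -1/3 + sqrt(34)/6 ≈ 0.6385 (local minimum)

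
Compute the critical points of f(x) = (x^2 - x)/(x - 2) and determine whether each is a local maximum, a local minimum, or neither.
f'(x) = (x^2 - 4*x + 2)/(x^2 - 4*x + 4)

Solve f'(x) = 0:
  f'(x) = (x^2 - 4*x + 2)/(x - 2)^2; the denominator is positive wherever f is defined, so f'(x) = 0 ⇔ x^2 - 4*x + 2 = 0.
  x^2 - 4*x + 2 = 0 has no rational roots; quadratic formula: x = (4 ± √8)/2.
  ⇒ x = 2 - sqrt(2) ≈ 0.5858, sqrt(2) + 2 ≈ 3.4142

f''(x) = 4/(x^3 - 6*x^2 + 12*x - 8)
Second-derivative test at each critical point:
  f''(0.5858) = -1.4142 < 0 → local maximum
  f''(3.4142) = 1.4142 > 0 → local minimum

Critical points: x = 2 - sqrt(2) ≈ 0.5858 (local maximum); x = sqrt(2) + 2 ≈ 3.4142 (local minimum)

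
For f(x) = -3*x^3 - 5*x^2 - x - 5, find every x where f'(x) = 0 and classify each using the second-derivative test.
f'(x) = -9*x^2 - 10*x - 1

Solve f'(x) = 0:
  Factor: -9*x^2 - 10*x - 1 = -(x + 1)*(9*x + 1) = 0.
  ⇒ x = -1, -1/9

f''(x) = -18*x - 10
Second-derivative test at each critical point:
  f''(-1) = 8 > 0 → local minimum
  f''(-1/9) = -8 < 0 → local maximum

Critical points: x = -1 (local minimum); x = -1/9 (local maximum)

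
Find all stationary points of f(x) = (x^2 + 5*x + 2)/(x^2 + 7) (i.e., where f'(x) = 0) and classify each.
f'(x) = 5*(-x^2 + 2*x + 7)/(x^4 + 14*x^2 + 49)

Solve f'(x) = 0:
  f'(x) = -5*(x^2 - 2*x - 7)/(x^2 + 7)^2; the denominator is positive wherever f is defined, so f'(x) = 0 ⇔ -5*x^2 + 10*x + 35 = 0.
  Factor: -5*x^2 + 10*x + 35 = -5*(x^2 - 2*x - 7); x^2 - 2*x - 7 = 0 has no rational roots; quadratic formula: x = (2 ± √32)/2.
  ⇒ x = 1 - 2*sqrt(2) ≈ -1.8284, 1 + 2*sqrt(2) ≈ 3.8284

f''(x) = 10*(x^3 - 3*x^2 - 21*x + 7)/(x^6 + 21*x^4 + 147*x^2 + 343)
Second-derivative test at each critical point:
  f''(-1.8284) = 0.2644 > 0 → local minimum
  f''(3.8284) = -0.0603 < 0 → local maximum

Critical points: x = 1 - 2*sqrt(2) ≈ -1.8284 (local minimum); x = 1 + 2*sqrt(2) ≈ 3.8284 (local maximum)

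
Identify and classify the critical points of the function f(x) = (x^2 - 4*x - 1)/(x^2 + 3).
f'(x) = 4*(x^2 + 2*x - 3)/(x^4 + 6*x^2 + 9)

Solve f'(x) = 0:
  f'(x) = 4*(x - 1)*(x + 3)/(x^2 + 3)^2; the denominator is positive wherever f is defined, so f'(x) = 0 ⇔ 4*x^2 + 8*x - 12 = 0.
  Factor: 4*x^2 + 8*x - 12 = 4*(x - 1)*(x + 3) = 0.
  ⇒ x = -3, 1

f''(x) = 8*(-x^3 - 3*x^2 + 9*x + 3)/(x^6 + 9*x^4 + 27*x^2 + 27)
Second-derivative test at each critical point:
  f''(-3) = -1/9 < 0 → local maximum
  f''(1) = 1 > 0 → local minimum

Critical points: x = -3 (local maximum); x = 1 (local minimum)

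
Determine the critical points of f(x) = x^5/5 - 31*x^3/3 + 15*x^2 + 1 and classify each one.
f'(x) = x*(x^3 - 31*x + 30)

Solve f'(x) = 0:
  Factor: x^4 - 31*x^2 + 30*x = x*(x - 5)*(x - 1)*(x + 6) = 0.
  ⇒ x = -6, 0, 1, 5

f''(x) = 4*x^3 - 62*x + 30
Second-derivative test at each critical point:
  f''(-6) = -462 < 0 → local maximum
  f''(0) = 30 > 0 → local minimum
  f''(1) = -28 < 0 → local maximum
  f''(5) = 220 > 0 → local minimum

Critical points: x = -6 (local maximum); x = 0 (local minimum); x = 1 (local maximum); x = 5 (local minimum)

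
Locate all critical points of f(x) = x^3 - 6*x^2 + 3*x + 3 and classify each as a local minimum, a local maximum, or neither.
f'(x) = 3*x^2 - 12*x + 3

Solve f'(x) = 0:
  Factor: 3*x^2 - 12*x + 3 = 3*(x^2 - 4*x + 1); x^2 - 4*x + 1 = 0 has no rational roots; quadratic formula: x = (4 ± √12)/2.
  ⇒ x = 2 - sqrt(3) ≈ 0.2679, sqrt(3) + 2 ≈ 3.7321

f''(x) = 6*x - 12
Second-derivative test at each critical point:
  f''(0.2679) = -10.3923 < 0 → local maximum
  f''(3.7321) = 10.3923 > 0 → local minimum

Critical points: x = 2 - sqrt(3) ≈ 0.2679 (local maximum); x = sqrt(3) + 2 ≈ 3.7321 (local minimum)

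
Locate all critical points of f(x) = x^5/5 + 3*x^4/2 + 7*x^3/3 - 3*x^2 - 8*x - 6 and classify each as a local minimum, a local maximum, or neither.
f'(x) = x^4 + 6*x^3 + 7*x^2 - 6*x - 8

Solve f'(x) = 0:
  Factor: x^4 + 6*x^3 + 7*x^2 - 6*x - 8 = (x - 1)*(x + 1)*(x + 2)*(x + 4) = 0.
  ⇒ x = -4, -2, -1, 1

f''(x) = 4*x^3 + 18*x^2 + 14*x - 6
Second-derivative test at each critical point:
  f''(-4) = -30 < 0 → local maximum
  f''(-2) = 6 > 0 → local minimum
  f''(-1) = -6 < 0 → local maximum
  f''(1) = 30 > 0 → local minimum

Critical points: x = -4 (local maximum); x = -2 (local minimum); x = -1 (local maximum); x = 1 (local minimum)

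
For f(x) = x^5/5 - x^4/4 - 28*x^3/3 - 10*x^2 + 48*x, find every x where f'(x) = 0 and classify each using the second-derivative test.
f'(x) = x^4 - x^3 - 28*x^2 - 20*x + 48

Solve f'(x) = 0:
  Factor: x^4 - x^3 - 28*x^2 - 20*x + 48 = (x - 6)*(x - 1)*(x + 2)*(x + 4) = 0.
  ⇒ x = -4, -2, 1, 6

f''(x) = 4*x^3 - 3*x^2 - 56*x - 20
Second-derivative test at each critical point:
  f''(-4) = -100 < 0 → local maximum
  f''(-2) = 48 > 0 → local minimum
  f''(1) = -75 < 0 → local maximum
  f''(6) = 400 > 0 → local minimum

Critical points: x = -4 (local maximum); x = -2 (local minimum); x = 1 (local maximum); x = 6 (local minimum)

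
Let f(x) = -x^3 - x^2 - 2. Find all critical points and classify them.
f'(x) = x*(-3*x - 2)

Solve f'(x) = 0:
  Factor: -3*x^2 - 2*x = -x*(3*x + 2) = 0.
  ⇒ x = -2/3, 0

f''(x) = -6*x - 2
Second-derivative test at each critical point:
  f''(-2/3) = 2 > 0 → local minimum
  f''(0) = -2 < 0 → local maximum

Critical points: x = -2/3 (local minimum); x = 0 (local maximum)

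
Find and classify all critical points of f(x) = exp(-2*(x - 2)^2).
f'(x) = 4*(2 - x)*exp(-2*(x - 2)^2)

Solve f'(x) = 0:
  f'(x) = (8 - 4*x)·exp(-2*(x - 2)^2) and exp(-2*(x - 2)^2) > 0 for every x, so f'(x) = 0 ⇔ 8 - 4*x = 0.
  Factor: 8 - 4*x = -4*(x - 2) = 0.
  ⇒ x = 2

f''(x) = 4*(4*(x - 2)^2 - 1)*exp(-2*(x - 2)^2)
Second-derivative test at each critical point:
  f''(2) = -4 < 0 → local maximum

Critical points: x = 2 (local maximum)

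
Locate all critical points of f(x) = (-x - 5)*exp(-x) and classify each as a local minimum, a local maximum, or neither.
f'(x) = (x + 4)*exp(-x)

Solve f'(x) = 0:
  f'(x) = (x + 4)·exp(-x) and exp(-x) > 0 for every x, so f'(x) = 0 ⇔ x + 4 = 0.
  x + 4 = 0.
  ⇒ x = -4

f''(x) = (-x - 3)*exp(-x)
Second-derivative test at each critical point:
  f''(-4) = 54.5982 > 0 → local minimum

Critical points: x = -4 (local minimum)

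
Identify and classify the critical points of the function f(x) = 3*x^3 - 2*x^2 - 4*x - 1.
f'(x) = 9*x^2 - 4*x - 4

Solve f'(x) = 0:
  9*x^2 - 4*x - 4 = 0 has no rational roots; quadratic formula: x = (4 ± √160)/18.
  ⇒ x = 2/9 - 2*sqrt(10)/9 ≈ -0.4805, 2/9 + 2*sqrt(10)/9 ≈ 0.9250

f''(x) = 18*x - 4
Second-derivative test at each critical point:
  f''(-0.4805) = -12.6491 < 0 → local maximum
  f''(0.9250) = 12.6491 > 0 → local minimum

Critical points: x = 2/9 - 2*sqrt(10)/9 ≈ -0.4805 (local maximum); x = 2/9 + 2*sqrt(10)/9 ≈ 0.9250 (local minimum)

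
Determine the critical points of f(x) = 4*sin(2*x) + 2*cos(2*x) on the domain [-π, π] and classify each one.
f'(x) = -4*sin(2*x) + 8*cos(2*x)

Solve f'(x) = 0 on [-π, π]:
  f'(x) = 0 ⇔ 4*cos(2*x) = 2*sin(2*x) ⇔ tan(2*x) = 2, i.e. 2*x = arctan(2) + nπ; keep the solutions lying in [-π, π].
  ⇒ x = -pi + atan(2)/2 ≈ -2.5880, -pi/2 + atan(2)/2 ≈ -1.0172, atan(2)/2 ≈ 0.5536, atan(2)/2 + pi/2 ≈ 2.1244

f''(x) = -16*sin(2*x) - 8*cos(2*x)
Second-derivative test at each critical point:
  f''(-2.5880) = -17.8885 < 0 → local maximum
  f''(-1.0172) = 17.8885 > 0 → local minimum
  f''(0.5536) = -17.8885 < 0 → local maximum
  f''(2.1244) = 17.8885 > 0 → local minimum

Critical points: x = -pi + atan(2)/2 ≈ -2.5880 (local maximum); x = -pi/2 + atan(2)/2 ≈ -1.0172 (local minimum); x = atan(2)/2 ≈ 0.5536 (local maximum); x = atan(2)/2 + pi/2 ≈ 2.1244 (local minimum)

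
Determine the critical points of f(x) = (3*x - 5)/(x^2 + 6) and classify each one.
f'(x) = (-3*x^2 + 10*x + 18)/(x^4 + 12*x^2 + 36)

Solve f'(x) = 0:
  f'(x) = -(3*x^2 - 10*x - 18)/(x^2 + 6)^2; the denominator is positive wherever f is defined, so f'(x) = 0 ⇔ -3*x^2 + 10*x + 18 = 0.
  3*x^2 - 10*x - 18 = 0 has no rational roots; quadratic formula: x = (10 ± √316)/6.
  ⇒ x = 5/3 - sqrt(79)/3 ≈ -1.2961, 5/3 + sqrt(79)/3 ≈ 4.6294

f''(x) = 2*(4*x^2*(3*x - 5) + (5 - 9*x)*(x^2 + 6))/(x^2 + 6)^3
Second-derivative test at each critical point:
  f''(-1.2961) = 0.3014 > 0 → local minimum
  f''(4.6294) = -0.0236 < 0 → local maximum

Critical points: x = 5/3 - sqrt(79)/3 ≈ -1.2961 (local minimum); x = 5/3 + sqrt(79)/3 ≈ 4.6294 (local maximum)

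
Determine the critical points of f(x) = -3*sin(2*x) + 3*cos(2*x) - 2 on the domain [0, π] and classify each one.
f'(x) = -6*sqrt(2)*sin(2*x + pi/4)

Solve f'(x) = 0 on [0, π]:
  f'(x) = 0 ⇔ -3*cos(2*x) = 3*sin(2*x) ⇔ tan(2*x) = -1, i.e. 2*x = arctan(-1) + nπ; keep the solutions lying in [0, π].
  ⇒ x = 3*pi/8 ≈ 1.1781, 7*pi/8 ≈ 2.7489

f''(x) = -12*sqrt(2)*cos(2*x + pi/4)
Second-derivative test at each critical point:
  f''(1.1781) = 16.9706 > 0 → local minimum
  f''(2.7489) = -16.9706 < 0 → local maximum

Critical points: x = 3*pi/8 ≈ 1.1781 (local minimum); x = 7*pi/8 ≈ 2.7489 (local maximum)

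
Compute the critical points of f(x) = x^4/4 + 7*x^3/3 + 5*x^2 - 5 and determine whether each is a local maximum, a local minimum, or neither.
f'(x) = x*(x^2 + 7*x + 10)

Solve f'(x) = 0:
  Factor: x^3 + 7*x^2 + 10*x = x*(x + 2)*(x + 5) = 0.
  ⇒ x = -5, -2, 0

f''(x) = 3*x^2 + 14*x + 10
Second-derivative test at each critical point:
  f''(-5) = 15 > 0 → local minimum
  f''(-2) = -6 < 0 → local maximum
  f''(0) = 10 > 0 → local minimum

Critical points: x = -5 (local minimum); x = -2 (local maximum); x = 0 (local minimum)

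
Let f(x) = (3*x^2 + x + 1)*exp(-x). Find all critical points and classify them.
f'(x) = x*(5 - 3*x)*exp(-x)

Solve f'(x) = 0:
  f'(x) = (-3*x^2 + 5*x)·exp(-x) and exp(-x) > 0 for every x, so f'(x) = 0 ⇔ -3*x^2 + 5*x = 0.
  Factor: -3*x^2 + 5*x = -x*(3*x - 5) = 0.
  ⇒ x = 0, 5/3

f''(x) = (3*x^2 - 11*x + 5)*exp(-x)
Second-derivative test at each critical point:
  f''(0) = 5 > 0 → local minimum
  f''(5/3) = -0.9444 < 0 → local maximum

Critical points: x = 0 (local minimum); x = 5/3 (local maximum)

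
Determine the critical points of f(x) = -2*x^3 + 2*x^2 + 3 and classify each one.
f'(x) = 2*x*(2 - 3*x)

Solve f'(x) = 0:
  Factor: -6*x^2 + 4*x = -2*x*(3*x - 2) = 0.
  ⇒ x = 0, 2/3

f''(x) = 4 - 12*x
Second-derivative test at each critical point:
  f''(0) = 4 > 0 → local minimum
  f''(2/3) = -4 < 0 → local maximum

Critical points: x = 0 (local minimum); x = 2/3 (local maximum)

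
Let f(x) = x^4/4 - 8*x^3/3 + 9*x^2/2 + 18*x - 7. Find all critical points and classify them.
f'(x) = x^3 - 8*x^2 + 9*x + 18

Solve f'(x) = 0:
  Factor: x^3 - 8*x^2 + 9*x + 18 = (x - 6)*(x - 3)*(x + 1) = 0.
  ⇒ x = -1, 3, 6

f''(x) = 3*x^2 - 16*x + 9
Second-derivative test at each critical point:
  f''(-1) = 28 > 0 → local minimum
  f''(3) = -12 < 0 → local maximum
  f''(6) = 21 > 0 → local minimum

Critical points: x = -1 (local minimum); x = 3 (local maximum); x = 6 (local minimum)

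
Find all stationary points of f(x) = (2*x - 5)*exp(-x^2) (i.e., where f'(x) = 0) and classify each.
f'(x) = 2*(-x*(2*x - 5) + 1)*exp(-x^2)

Solve f'(x) = 0:
  f'(x) = (-4*x^2 + 10*x + 2)·exp(-x^2) and exp(-x^2) > 0 for every x, so f'(x) = 0 ⇔ -4*x^2 + 10*x + 2 = 0.
  Factor: -4*x^2 + 10*x + 2 = -2*(2*x^2 - 5*x - 1); 2*x^2 - 5*x - 1 = 0 has no rational roots; quadratic formula: x = (5 ± √33)/4.
  ⇒ x = 5/4 - sqrt(33)/4 ≈ -0.1861, 5/4 + sqrt(33)/4 ≈ 2.6861

f''(x) = 2*(2*x^2*(2*x - 5) - 6*x + 5)*exp(-x^2)
Second-derivative test at each critical point:
  f''(-0.1861) = 11.0979 > 0 → local minimum
  f''(2.6861) = -0.0084 < 0 → local maximum

Critical points: x = 5/4 - sqrt(33)/4 ≈ -0.1861 (local minimum); x = 5/4 + sqrt(33)/4 ≈ 2.6861 (local maximum)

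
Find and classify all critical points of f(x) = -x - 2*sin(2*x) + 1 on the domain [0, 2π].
f'(x) = 8*sin(x)^2 - 5

Solve f'(x) = 0 on [0, 2π]:
  f'(x) = 0 ⇔ cos(2*x) = -1/4, i.e. 2*x = ±arccos(-1/4) + 2nπ; keep the solutions lying in [0, 2π].
  ⇒ x = acos(-1/4)/2 ≈ 0.9117, pi - acos(-1/4)/2 ≈ 2.2299, acos(-1/4)/2 + pi ≈ 4.0533, -acos(-1/4)/2 + 2*pi ≈ 5.3714

f''(x) = 8*sin(2*x)
Second-derivative test at each critical point:
  f''(0.9117) = 7.7460 > 0 → local minimum
  f''(2.2299) = -7.7460 < 0 → local maximum
  f''(4.0533) = 7.7460 > 0 → local minimum
  f''(5.3714) = -7.7460 < 0 → local maximum

Critical points: x = acos(-1/4)/2 ≈ 0.9117 (local minimum); x = pi - acos(-1/4)/2 ≈ 2.2299 (local maximum); x = acos(-1/4)/2 + pi ≈ 4.0533 (local minimum); x = -acos(-1/4)/2 + 2*pi ≈ 5.3714 (local maximum)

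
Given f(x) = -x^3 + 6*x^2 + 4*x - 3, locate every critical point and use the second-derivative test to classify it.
f'(x) = -3*x^2 + 12*x + 4

Solve f'(x) = 0:
  3*x^2 - 12*x - 4 = 0 has no rational roots; quadratic formula: x = (12 ± √192)/6.
  ⇒ x = 2 - 4*sqrt(3)/3 ≈ -0.3094, 2 + 4*sqrt(3)/3 ≈ 4.3094

f''(x) = 12 - 6*x
Second-derivative test at each critical point:
  f''(-0.3094) = 13.8564 > 0 → local minimum
  f''(4.3094) = -13.8564 < 0 → local maximum

Critical points: x = 2 - 4*sqrt(3)/3 ≈ -0.3094 (local minimum); x = 2 + 4*sqrt(3)/3 ≈ 4.3094 (local maximum)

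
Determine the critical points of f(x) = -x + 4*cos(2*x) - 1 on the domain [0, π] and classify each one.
f'(x) = -8*sin(2*x) - 1

Solve f'(x) = 0 on [0, π]:
  f'(x) = 0 ⇔ sin(2*x) = -1/8, i.e. 2*x = arcsin(-1/8) + 2nπ or 2*x = π − arcsin(-1/8) + 2nπ; keep the solutions lying in [0, π].
  ⇒ x = asin(1/8)/2 + pi/2 ≈ 1.6335, pi - asin(1/8)/2 ≈ 3.0789

f''(x) = -16*cos(2*x)
Second-derivative test at each critical point:
  f''(1.6335) = 15.8745 > 0 → local minimum
  f''(3.0789) = -15.8745 < 0 → local maximum

Critical points: x = asin(1/8)/2 + pi/2 ≈ 1.6335 (local minimum); x = pi - asin(1/8)/2 ≈ 3.0789 (local maximum)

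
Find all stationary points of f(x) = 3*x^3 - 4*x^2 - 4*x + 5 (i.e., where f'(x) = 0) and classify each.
f'(x) = 9*x^2 - 8*x - 4

Solve f'(x) = 0:
  9*x^2 - 8*x - 4 = 0 has no rational roots; quadratic formula: x = (8 ± √208)/18.
  ⇒ x = 4/9 - 2*sqrt(13)/9 ≈ -0.3568, 4/9 + 2*sqrt(13)/9 ≈ 1.2457

f''(x) = 18*x - 8
Second-derivative test at each critical point:
  f''(-0.3568) = -14.4222 < 0 → local maximum
  f''(1.2457) = 14.4222 > 0 → local minimum

Critical points: x = 4/9 - 2*sqrt(13)/9 ≈ -0.3568 (local maximum); x = 4/9 + 2*sqrt(13)/9 ≈ 1.2457 (local minimum)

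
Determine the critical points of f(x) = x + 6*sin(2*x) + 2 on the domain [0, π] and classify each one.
f'(x) = 12*cos(2*x) + 1

Solve f'(x) = 0 on [0, π]:
  f'(x) = 0 ⇔ cos(2*x) = -1/12, i.e. 2*x = ±arccos(-1/12) + 2nπ; keep the solutions lying in [0, π].
  ⇒ x = acos(-1/12)/2 ≈ 0.8271, pi - acos(-1/12)/2 ≈ 2.3145

f''(x) = -24*sin(2*x)
Second-derivative test at each critical point:
  f''(0.8271) = -23.9165 < 0 → local maximum
  f''(2.3145) = 23.9165 > 0 → local minimum

Critical points: x = acos(-1/12)/2 ≈ 0.8271 (local maximum); x = pi - acos(-1/12)/2 ≈ 2.3145 (local minimum)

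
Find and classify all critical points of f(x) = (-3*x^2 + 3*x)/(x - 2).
f'(x) = 3*(-x^2 + 4*x - 2)/(x^2 - 4*x + 4)

Solve f'(x) = 0:
  f'(x) = -3*(x^2 - 4*x + 2)/(x - 2)^2; the denominator is positive wherever f is defined, so f'(x) = 0 ⇔ -3*x^2 + 12*x - 6 = 0.
  Factor: -3*x^2 + 12*x - 6 = -3*(x^2 - 4*x + 2); x^2 - 4*x + 2 = 0 has no rational roots; quadratic formula: x = (4 ± √8)/2.
  ⇒ x = 2 - sqrt(2) ≈ 0.5858, sqrt(2) + 2 ≈ 3.4142

f''(x) = -12/(x^3 - 6*x^2 + 12*x - 8)
Second-derivative test at each critical point:
  f''(0.5858) = 4.2426 > 0 → local minimum
  f''(3.4142) = -4.2426 < 0 → local maximum

Critical points: x = 2 - sqrt(2) ≈ 0.5858 (local minimum); x = sqrt(2) + 2 ≈ 3.4142 (local maximum)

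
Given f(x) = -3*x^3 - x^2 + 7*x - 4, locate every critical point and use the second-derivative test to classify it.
f'(x) = -9*x^2 - 2*x + 7

Solve f'(x) = 0:
  Factor: -9*x^2 - 2*x + 7 = -(x + 1)*(9*x - 7) = 0.
  ⇒ x = -1, 7/9

f''(x) = -18*x - 2
Second-derivative test at each critical point:
  f''(-1) = 16 > 0 → local minimum
  f''(7/9) = -16 < 0 → local maximum

Critical points: x = -1 (local minimum); x = 7/9 (local maximum)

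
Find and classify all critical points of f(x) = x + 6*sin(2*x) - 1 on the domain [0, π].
f'(x) = 12*cos(2*x) + 1

Solve f'(x) = 0 on [0, π]:
  f'(x) = 0 ⇔ cos(2*x) = -1/12, i.e. 2*x = ±arccos(-1/12) + 2nπ; keep the solutions lying in [0, π].
  ⇒ x = acos(-1/12)/2 ≈ 0.8271, pi - acos(-1/12)/2 ≈ 2.3145

f''(x) = -24*sin(2*x)
Second-derivative test at each critical point:
  f''(0.8271) = -23.9165 < 0 → local maximum
  f''(2.3145) = 23.9165 > 0 → local minimum

Critical points: x = acos(-1/12)/2 ≈ 0.8271 (local maximum); x = pi - acos(-1/12)/2 ≈ 2.3145 (local minimum)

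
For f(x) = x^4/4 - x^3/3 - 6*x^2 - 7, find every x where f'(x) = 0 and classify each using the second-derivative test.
f'(x) = x*(x^2 - x - 12)

Solve f'(x) = 0:
  Factor: x^3 - x^2 - 12*x = x*(x - 4)*(x + 3) = 0.
  ⇒ x = -3, 0, 4

f''(x) = 3*x^2 - 2*x - 12
Second-derivative test at each critical point:
  f''(-3) = 21 > 0 → local minimum
  f''(0) = -12 < 0 → local maximum
  f''(4) = 28 > 0 → local minimum

Critical points: x = -3 (local minimum); x = 0 (local maximum); x = 4 (local minimum)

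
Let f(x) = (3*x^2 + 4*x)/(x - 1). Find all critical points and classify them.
f'(x) = (3*x^2 - 6*x - 4)/(x^2 - 2*x + 1)

Solve f'(x) = 0:
  f'(x) = (3*x^2 - 6*x - 4)/(x - 1)^2; the denominator is positive wherever f is defined, so f'(x) = 0 ⇔ 3*x^2 - 6*x - 4 = 0.
  3*x^2 - 6*x - 4 = 0 has no rational roots; quadratic formula: x = (6 ± √84)/6.
  ⇒ x = 1 - sqrt(21)/3 ≈ -0.5275, 1 + sqrt(21)/3 ≈ 2.5275

f''(x) = 14/(x^3 - 3*x^2 + 3*x - 1)
Second-derivative test at each critical point:
  f''(-0.5275) = -3.9279 < 0 → local maximum
  f''(2.5275) = 3.9279 > 0 → local minimum

Critical points: x = 1 - sqrt(21)/3 ≈ -0.5275 (local maximum); x = 1 + sqrt(21)/3 ≈ 2.5275 (local minimum)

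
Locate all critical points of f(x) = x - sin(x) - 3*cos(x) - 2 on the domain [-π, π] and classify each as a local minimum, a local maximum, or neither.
f'(x) = 3*sin(x) - cos(x) + 1

Solve f'(x) = 0 on [-π, π]:
  f'(x) = 0 ⇔ 3*sin(x) - cos(x) = -1. Write the left side as R·cos(x + φ) with R = √((-1)² + (-3)²) = sqrt(10), cos φ = -sqrt(10)/10, sin φ = -3*sqrt(10)/10; then cos(x + φ) = -sqrt(10)/10. Solve for x and keep the solutions lying in [-π, π].
  ⇒ x = -pi + atan(3/4) ≈ -2.4981, 0

f''(x) = sin(x) + 3*cos(x)
Second-derivative test at each critical point:
  f''(-2.4981) = -3 < 0 → local maximum
  f''(0) = 3 > 0 → local minimum

Critical points: x = -pi + atan(3/4) ≈ -2.4981 (local maximum); x = 0 (local minimum)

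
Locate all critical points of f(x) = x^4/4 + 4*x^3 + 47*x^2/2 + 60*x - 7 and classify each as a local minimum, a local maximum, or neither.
f'(x) = x^3 + 12*x^2 + 47*x + 60

Solve f'(x) = 0:
  Factor: x^3 + 12*x^2 + 47*x + 60 = (x + 3)*(x + 4)*(x + 5) = 0.
  ⇒ x = -5, -4, -3

f''(x) = 3*x^2 + 24*x + 47
Second-derivative test at each critical point:
  f''(-5) = 2 > 0 → local minimum
  f''(-4) = -1 < 0 → local maximum
  f''(-3) = 2 > 0 → local minimum

Critical points: x = -5 (local minimum); x = -4 (local maximum); x = -3 (local minimum)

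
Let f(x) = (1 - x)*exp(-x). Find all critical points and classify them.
f'(x) = (x - 2)*exp(-x)

Solve f'(x) = 0:
  f'(x) = (x - 2)·exp(-x) and exp(-x) > 0 for every x, so f'(x) = 0 ⇔ x - 2 = 0.
  x - 2 = 0.
  ⇒ x = 2

f''(x) = (3 - x)*exp(-x)
Second-derivative test at each critical point:
  f''(2) = 0.1353 > 0 → local minimum

Critical points: x = 2 (local minimum)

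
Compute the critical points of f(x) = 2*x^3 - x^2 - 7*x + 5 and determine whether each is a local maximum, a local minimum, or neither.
f'(x) = 6*x^2 - 2*x - 7

Solve f'(x) = 0:
  6*x^2 - 2*x - 7 = 0 has no rational roots; quadratic formula: x = (2 ± √172)/12.
  ⇒ x = 1/6 - sqrt(43)/6 ≈ -0.9262, 1/6 + sqrt(43)/6 ≈ 1.2596

f''(x) = 12*x - 2
Second-derivative test at each critical point:
  f''(-0.9262) = -13.1149 < 0 → local maximum
  f''(1.2596) = 13.1149 > 0 → local minimum

Critical points: x = 1/6 - sqrt(43)/6 ≈ -0.9262 (local maximum); x = 1/6 + sqrt(43)/6 ≈ 1.2596 (local minimum)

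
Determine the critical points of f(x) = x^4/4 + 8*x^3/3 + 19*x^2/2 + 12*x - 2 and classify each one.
f'(x) = x^3 + 8*x^2 + 19*x + 12

Solve f'(x) = 0:
  Factor: x^3 + 8*x^2 + 19*x + 12 = (x + 1)*(x + 3)*(x + 4) = 0.
  ⇒ x = -4, -3, -1

f''(x) = 3*x^2 + 16*x + 19
Second-derivative test at each critical point:
  f''(-4) = 3 > 0 → local minimum
  f''(-3) = -2 < 0 → local maximum
  f''(-1) = 6 > 0 → local minimum

Critical points: x = -4 (local minimum); x = -3 (local maximum); x = -1 (local minimum)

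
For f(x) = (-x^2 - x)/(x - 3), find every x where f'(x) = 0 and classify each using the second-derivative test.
f'(x) = (-x^2 + 6*x + 3)/(x^2 - 6*x + 9)

Solve f'(x) = 0:
  f'(x) = -(x^2 - 6*x - 3)/(x - 3)^2; the denominator is positive wherever f is defined, so f'(x) = 0 ⇔ -x^2 + 6*x + 3 = 0.
  x^2 - 6*x - 3 = 0 has no rational roots; quadratic formula: x = (6 ± √48)/2.
  ⇒ x = 3 - 2*sqrt(3) ≈ -0.4641, 3 + 2*sqrt(3) ≈ 6.4641

f''(x) = -24/(x^3 - 9*x^2 + 27*x - 27)
Second-derivative test at each critical point:
  f''(-0.4641) = 0.5774 > 0 → local minimum
  f''(6.4641) = -0.5774 < 0 → local maximum

Critical points: x = 3 - 2*sqrt(3) ≈ -0.4641 (local minimum); x = 3 + 2*sqrt(3) ≈ 6.4641 (local maximum)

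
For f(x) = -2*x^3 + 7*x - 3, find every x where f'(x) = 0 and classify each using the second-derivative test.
f'(x) = 7 - 6*x^2

Solve f'(x) = 0:
  6*x^2 - 7 = 0 has no rational roots; quadratic formula: x = (0 ± √168)/12.
  ⇒ x = -sqrt(42)/6 ≈ -1.0801, sqrt(42)/6 ≈ 1.0801

f''(x) = -12*x
Second-derivative test at each critical point:
  f''(-1.0801) = 12.9615 > 0 → local minimum
  f''(1.0801) = -12.9615 < 0 → local maximum

Critical points: x = -sqrt(42)/6 ≈ -1.0801 (local minimum); x = sqrt(42)/6 ≈ 1.0801 (local maximum)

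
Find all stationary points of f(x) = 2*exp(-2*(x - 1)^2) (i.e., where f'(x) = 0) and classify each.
f'(x) = 8*(1 - x)*exp(-2*(x - 1)^2)

Solve f'(x) = 0:
  f'(x) = (8 - 8*x)·exp(-2*(x - 1)^2) and exp(-2*(x - 1)^2) > 0 for every x, so f'(x) = 0 ⇔ 8 - 8*x = 0.
  Factor: 8 - 8*x = -8*(x - 1) = 0.
  ⇒ x = 1

f''(x) = 8*(4*(x - 1)^2 - 1)*exp(-2*(x - 1)^2)
Second-derivative test at each critical point:
  f''(1) = -8 < 0 → local maximum

Critical points: x = 1 (local maximum)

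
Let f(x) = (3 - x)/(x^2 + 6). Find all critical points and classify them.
f'(x) = (-x^2 + 2*x*(x - 3) - 6)/(x^2 + 6)^2

Solve f'(x) = 0:
  f'(x) = (x^2 - 6*x - 6)/(x^2 + 6)^2; the denominator is positive wherever f is defined, so f'(x) = 0 ⇔ x^2 - 6*x - 6 = 0.
  x^2 - 6*x - 6 = 0 has no rational roots; quadratic formula: x = (6 ± √60)/2.
  ⇒ x = 3 - sqrt(15) ≈ -0.8730, 3 + sqrt(15) ≈ 6.8730

f''(x) = 2*(4*x^2*(3 - x) + 3*(x - 1)*(x^2 + 6))/(x^2 + 6)^3
Second-derivative test at each critical point:
  f''(-0.8730) = -0.1694 < 0 → local maximum
  f''(6.8730) = 0.0027 > 0 → local minimum

Critical points: x = 3 - sqrt(15) ≈ -0.8730 (local maximum); x = 3 + sqrt(15) ≈ 6.8730 (local minimum)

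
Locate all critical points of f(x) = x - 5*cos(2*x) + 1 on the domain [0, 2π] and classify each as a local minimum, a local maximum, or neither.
f'(x) = 10*sin(2*x) + 1

Solve f'(x) = 0 on [0, 2π]:
  f'(x) = 0 ⇔ sin(2*x) = -1/10, i.e. 2*x = arcsin(-1/10) + 2nπ or 2*x = π − arcsin(-1/10) + 2nπ; keep the solutions lying in [0, 2π].
  ⇒ x = asin(1/10)/2 + pi/2 ≈ 1.6209, pi - asin(1/10)/2 ≈ 3.0915, asin(1/10)/2 + 3*pi/2 ≈ 4.7625, -asin(1/10)/2 + 2*pi ≈ 6.2331

f''(x) = 20*cos(2*x)
Second-derivative test at each critical point:
  f''(1.6209) = -19.8997 < 0 → local maximum
  f''(3.0915) = 19.8997 > 0 → local minimum
  f''(4.7625) = -19.8997 < 0 → local maximum
  f''(6.2331) = 19.8997 > 0 → local minimum

Critical points: x = asin(1/10)/2 + pi/2 ≈ 1.6209 (local maximum); x = pi - asin(1/10)/2 ≈ 3.0915 (local minimum); x = asin(1/10)/2 + 3*pi/2 ≈ 4.7625 (local maximum); x = -asin(1/10)/2 + 2*pi ≈ 6.2331 (local minimum)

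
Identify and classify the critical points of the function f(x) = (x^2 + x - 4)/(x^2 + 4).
f'(x) = (-x^2 + 16*x + 4)/(x^4 + 8*x^2 + 16)

Solve f'(x) = 0:
  f'(x) = -(x^2 - 16*x - 4)/(x^2 + 4)^2; the denominator is positive wherever f is defined, so f'(x) = 0 ⇔ -x^2 + 16*x + 4 = 0.
  x^2 - 16*x - 4 = 0 has no rational roots; quadratic formula: x = (16 ± √272)/2.
  ⇒ x = 8 - 2*sqrt(17) ≈ -0.2462, 8 + 2*sqrt(17) ≈ 16.2462

f''(x) = 2*(x^3 - 24*x^2 - 12*x + 32)/(x^6 + 12*x^4 + 48*x^2 + 64)
Second-derivative test at each critical point:
  f''(-0.2462) = 1.0002 > 0 → local minimum
  f''(16.2462) = -2.297e-04 < 0 → local maximum

Critical points: x = 8 - 2*sqrt(17) ≈ -0.2462 (local minimum); x = 8 + 2*sqrt(17) ≈ 16.2462 (local maximum)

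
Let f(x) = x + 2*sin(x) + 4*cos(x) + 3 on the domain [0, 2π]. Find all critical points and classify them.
f'(x) = -4*sin(x) + 2*cos(x) + 1

Solve f'(x) = 0 on [0, 2π]:
  f'(x) = 0 ⇔ -4*sin(x) + 2*cos(x) = -1. Write the left side as R·cos(x + φ) with R = √(2² + 4²) = 2*sqrt(5), cos φ = sqrt(5)/5, sin φ = 2*sqrt(5)/5; then cos(x + φ) = -sqrt(5)/10. Solve for x and keep the solutions lying in [0, 2π].
  ⇒ x = atan((2 + sqrt(19))/(-1 + 2*sqrt(19))) ≈ 0.6892, atan((2 - sqrt(19))/(-2*sqrt(19) - 1)) + pi ≈ 3.3797

f''(x) = -2*sin(x) - 4*cos(x)
Second-derivative test at each critical point:
  f''(0.6892) = -4.3589 < 0 → local maximum
  f''(3.3797) = 4.3589 > 0 → local minimum

Critical points: x = atan((2 + sqrt(19))/(-1 + 2*sqrt(19))) ≈ 0.6892 (local maximum); x = atan((2 - sqrt(19))/(-2*sqrt(19) - 1)) + pi ≈ 3.3797 (local minimum)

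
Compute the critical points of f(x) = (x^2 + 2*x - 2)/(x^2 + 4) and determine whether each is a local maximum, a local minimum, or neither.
f'(x) = 2*(-x^2 + 6*x + 4)/(x^4 + 8*x^2 + 16)

Solve f'(x) = 0:
  f'(x) = -2*(x^2 - 6*x - 4)/(x^2 + 4)^2; the denominator is positive wherever f is defined, so f'(x) = 0 ⇔ -2*x^2 + 12*x + 8 = 0.
  Factor: -2*x^2 + 12*x + 8 = -2*(x^2 - 6*x - 4); x^2 - 6*x - 4 = 0 has no rational roots; quadratic formula: x = (6 ± √52)/2.
  ⇒ x = 3 - sqrt(13) ≈ -0.6056, 3 + sqrt(13) ≈ 6.6056

f''(x) = 4*(x^3 - 9*x^2 - 12*x + 12)/(x^6 + 12*x^4 + 48*x^2 + 64)
Second-derivative test at each critical point:
  f''(-0.6056) = 0.7564 > 0 → local minimum
  f''(6.6056) = -0.0064 < 0 → local maximum

Critical points: x = 3 - sqrt(13) ≈ -0.6056 (local minimum); x = 3 + sqrt(13) ≈ 6.6056 (local maximum)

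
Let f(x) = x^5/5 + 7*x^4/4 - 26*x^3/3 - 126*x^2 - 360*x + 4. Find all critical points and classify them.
f'(x) = x^4 + 7*x^3 - 26*x^2 - 252*x - 360

Solve f'(x) = 0:
  Factor: x^4 + 7*x^3 - 26*x^2 - 252*x - 360 = (x - 6)*(x + 2)*(x + 5)*(x + 6) = 0.
  ⇒ x = -6, -5, -2, 6

f''(x) = 4*x^3 + 21*x^2 - 52*x - 252
Second-derivative test at each critical point:
  f''(-6) = -48 < 0 → local maximum
  f''(-5) = 33 > 0 → local minimum
  f''(-2) = -96 < 0 → local maximum
  f''(6) = 1056 > 0 → local minimum

Critical points: x = -6 (local maximum); x = -5 (local minimum); x = -2 (local maximum); x = 6 (local minimum)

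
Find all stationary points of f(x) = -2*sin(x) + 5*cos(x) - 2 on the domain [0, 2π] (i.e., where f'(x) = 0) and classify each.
f'(x) = -5*sin(x) - 2*cos(x)

Solve f'(x) = 0 on [0, 2π]:
  f'(x) = 0 ⇔ -2*cos(x) = 5*sin(x) ⇔ tan(x) = -2/5, i.e. x = arctan(-2/5) + nπ; keep the solutions lying in [0, 2π].
  ⇒ x = pi - atan(2/5) ≈ 2.7611, -atan(2/5) + 2*pi ≈ 5.9027

f''(x) = 2*sin(x) - 5*cos(x)
Second-derivative test at each critical point:
  f''(2.7611) = 5.3852 > 0 → local minimum
  f''(5.9027) = -5.3852 < 0 → local maximum

Critical points: x = pi - atan(2/5) ≈ 2.7611 (local minimum); x = -atan(2/5) + 2*pi ≈ 5.9027 (local maximum)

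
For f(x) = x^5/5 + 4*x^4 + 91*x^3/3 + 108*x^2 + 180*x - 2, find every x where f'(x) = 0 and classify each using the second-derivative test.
f'(x) = x^4 + 16*x^3 + 91*x^2 + 216*x + 180

Solve f'(x) = 0:
  Factor: x^4 + 16*x^3 + 91*x^2 + 216*x + 180 = (x + 2)*(x + 3)*(x + 5)*(x + 6) = 0.
  ⇒ x = -6, -5, -3, -2

f''(x) = 4*x^3 + 48*x^2 + 182*x + 216
Second-derivative test at each critical point:
  f''(-6) = -12 < 0 → local maximum
  f''(-5) = 6 > 0 → local minimum
  f''(-3) = -6 < 0 → local maximum
  f''(-2) = 12 > 0 → local minimum

Critical points: x = -6 (local maximum); x = -5 (local minimum); x = -3 (local maximum); x = -2 (local minimum)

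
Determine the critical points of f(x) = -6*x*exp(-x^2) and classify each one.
f'(x) = 6*(2*x^2 - 1)*exp(-x^2)

Solve f'(x) = 0:
  f'(x) = (12*x^2 - 6)·exp(-x^2) and exp(-x^2) > 0 for every x, so f'(x) = 0 ⇔ 12*x^2 - 6 = 0.
  Factor: 12*x^2 - 6 = 6*(2*x^2 - 1); 2*x^2 - 1 = 0 has no rational roots; quadratic formula: x = (0 ± √8)/4.
  ⇒ x = -sqrt(2)/2 ≈ -0.7071, sqrt(2)/2 ≈ 0.7071

f''(x) = (-24*x^3 + 36*x)*exp(-x^2)
Second-derivative test at each critical point:
  f''(-0.7071) = -10.2932 < 0 → local maximum
  f''(0.7071) = 10.2932 > 0 → local minimum

Critical points: x = -sqrt(2)/2 ≈ -0.7071 (local maximum); x = sqrt(2)/2 ≈ 0.7071 (local minimum)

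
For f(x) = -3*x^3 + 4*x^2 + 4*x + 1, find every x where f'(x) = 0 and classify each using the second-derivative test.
f'(x) = -9*x^2 + 8*x + 4

Solve f'(x) = 0:
  9*x^2 - 8*x - 4 = 0 has no rational roots; quadratic formula: x = (8 ± √208)/18.
  ⇒ x = 4/9 - 2*sqrt(13)/9 ≈ -0.3568, 4/9 + 2*sqrt(13)/9 ≈ 1.2457

f''(x) = 8 - 18*x
Second-derivative test at each critical point:
  f''(-0.3568) = 14.4222 > 0 → local minimum
  f''(1.2457) = -14.4222 < 0 → local maximum

Critical points: x = 4/9 - 2*sqrt(13)/9 ≈ -0.3568 (local minimum); x = 4/9 + 2*sqrt(13)/9 ≈ 1.2457 (local maximum)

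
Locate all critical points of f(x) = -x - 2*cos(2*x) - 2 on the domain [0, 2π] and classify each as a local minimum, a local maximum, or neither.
f'(x) = 4*sin(2*x) - 1

Solve f'(x) = 0 on [0, 2π]:
  f'(x) = 0 ⇔ sin(2*x) = 1/4, i.e. 2*x = arcsin(1/4) + 2nπ or 2*x = π − arcsin(1/4) + 2nπ; keep the solutions lying in [0, 2π].
  ⇒ x = asin(1/4)/2 ≈ 0.1263, -asin(1/4)/2 + pi/2 ≈ 1.4445, asin(1/4)/2 + pi ≈ 3.2679, -asin(1/4)/2 + 3*pi/2 ≈ 4.5860

f''(x) = 8*cos(2*x)
Second-derivative test at each critical point:
  f''(0.1263) = 7.7460 > 0 → local minimum
  f''(1.4445) = -7.7460 < 0 → local maximum
  f''(3.2679) = 7.7460 > 0 → local minimum
  f''(4.5860) = -7.7460 < 0 → local maximum

Critical points: x = asin(1/4)/2 ≈ 0.1263 (local minimum); x = -asin(1/4)/2 + pi/2 ≈ 1.4445 (local maximum); x = asin(1/4)/2 + pi ≈ 3.2679 (local minimum); x = -asin(1/4)/2 + 3*pi/2 ≈ 4.5860 (local maximum)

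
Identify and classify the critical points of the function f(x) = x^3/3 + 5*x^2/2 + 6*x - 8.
f'(x) = x^2 + 5*x + 6

Solve f'(x) = 0:
  Factor: x^2 + 5*x + 6 = (x + 2)*(x + 3) = 0.
  ⇒ x = -3, -2

f''(x) = 2*x + 5
Second-derivative test at each critical point:
  f''(-3) = -1 < 0 → local maximum
  f''(-2) = 1 > 0 → local minimum

Critical points: x = -3 (local maximum); x = -2 (local minimum)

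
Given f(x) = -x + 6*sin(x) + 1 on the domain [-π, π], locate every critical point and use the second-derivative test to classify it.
f'(x) = 6*cos(x) - 1

Solve f'(x) = 0 on [-π, π]:
  f'(x) = 0 ⇔ cos(x) = 1/6, i.e. x = ±arccos(1/6) + 2nπ; keep the solutions lying in [-π, π].
  ⇒ x = -acos(1/6) ≈ -1.4033, acos(1/6) ≈ 1.4033

f''(x) = -6*sin(x)
Second-derivative test at each critical point:
  f''(-1.4033) = 5.9161 > 0 → local minimum
  f''(1.4033) = -5.9161 < 0 → local maximum

Critical points: x = -acos(1/6) ≈ -1.4033 (local minimum); x = acos(1/6) ≈ 1.4033 (local maximum)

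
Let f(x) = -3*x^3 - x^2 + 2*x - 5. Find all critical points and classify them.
f'(x) = -9*x^2 - 2*x + 2

Solve f'(x) = 0:
  9*x^2 + 2*x - 2 = 0 has no rational roots; quadratic formula: x = (-2 ± √76)/18.
  ⇒ x = -sqrt(19)/9 - 1/9 ≈ -0.5954, -1/9 + sqrt(19)/9 ≈ 0.3732

f''(x) = -18*x - 2
Second-derivative test at each critical point:
  f''(-0.5954) = 8.7178 > 0 → local minimum
  f''(0.3732) = -8.7178 < 0 → local maximum

Critical points: x = -sqrt(19)/9 - 1/9 ≈ -0.5954 (local minimum); x = -1/9 + sqrt(19)/9 ≈ 0.3732 (local maximum)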